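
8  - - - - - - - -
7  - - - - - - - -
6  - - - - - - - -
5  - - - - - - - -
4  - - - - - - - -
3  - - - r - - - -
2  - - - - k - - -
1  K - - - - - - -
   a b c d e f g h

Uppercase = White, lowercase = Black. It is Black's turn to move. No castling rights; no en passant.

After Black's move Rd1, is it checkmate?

no

After Rd1: white king on a1; in check: yes, from the black rook on d1.
White has 2 legal replies: Kb2, Ka2.
In check but a legal move exists → not checkmate.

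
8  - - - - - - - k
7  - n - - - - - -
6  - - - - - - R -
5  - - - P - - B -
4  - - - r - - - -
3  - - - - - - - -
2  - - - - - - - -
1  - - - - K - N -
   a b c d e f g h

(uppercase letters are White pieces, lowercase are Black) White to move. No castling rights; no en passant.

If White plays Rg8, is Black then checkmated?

After Rg8: black king on h8; in check: yes, from the white rook on g8.
Black has 2 legal replies: Kxg8, Kh7.
In check but a legal move exists → not checkmate.

no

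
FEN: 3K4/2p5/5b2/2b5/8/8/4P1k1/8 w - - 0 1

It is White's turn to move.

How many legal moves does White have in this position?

4

White to move; king on d8.
In check: yes, from the black bishop on f6.
Legal moves: Ke8, Kc8, Kd7, Kxc7.
Count: 4.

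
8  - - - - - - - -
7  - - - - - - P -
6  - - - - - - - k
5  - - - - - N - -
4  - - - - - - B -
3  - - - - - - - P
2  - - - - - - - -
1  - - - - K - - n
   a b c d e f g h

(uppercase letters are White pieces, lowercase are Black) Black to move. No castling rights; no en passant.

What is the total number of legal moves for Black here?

3

Black to move; king on h6.
In check: yes, from the white knight on f5.
Legal moves: Kh7, Kg6, Kg5.
Count: 3.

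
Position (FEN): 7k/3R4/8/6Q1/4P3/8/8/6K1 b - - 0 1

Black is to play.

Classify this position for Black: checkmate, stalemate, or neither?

stalemate

Black to move; black king on h8.
In check: no.
King squares — g7: attacked by Qg5; h7: attacked by Rd7; g8: attacked by Qg5.
Legal moves for Black: none.
Not in check and no legal moves → stalemate.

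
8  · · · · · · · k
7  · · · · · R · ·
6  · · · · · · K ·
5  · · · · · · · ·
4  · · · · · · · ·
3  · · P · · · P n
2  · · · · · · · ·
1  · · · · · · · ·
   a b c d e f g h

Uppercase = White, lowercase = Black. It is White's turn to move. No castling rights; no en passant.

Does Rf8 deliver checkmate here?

yes

After Rf8: black king on h8; in check: yes, from the white rook on f8.
King squares — g7: attacked by Kg6; h7: attacked by Kg6; g8: attacked by Rf8.
Black has no legal moves → checkmate.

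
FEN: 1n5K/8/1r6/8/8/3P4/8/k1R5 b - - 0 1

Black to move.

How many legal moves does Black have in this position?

Black to move; king on a1.
In check: yes, from the white rook on c1.
Legal moves: Kb2, Ka2, Rb1.
Count: 3.

3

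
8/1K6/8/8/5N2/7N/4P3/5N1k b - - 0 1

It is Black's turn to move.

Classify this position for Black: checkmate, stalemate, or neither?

Black to move; black king on h1.
In check: no.
King squares — g1: attacked by Nh3; g2: attacked by Nf4; h2: attacked by Nf1.
Legal moves for Black: none.
Not in check and no legal moves → stalemate.

stalemate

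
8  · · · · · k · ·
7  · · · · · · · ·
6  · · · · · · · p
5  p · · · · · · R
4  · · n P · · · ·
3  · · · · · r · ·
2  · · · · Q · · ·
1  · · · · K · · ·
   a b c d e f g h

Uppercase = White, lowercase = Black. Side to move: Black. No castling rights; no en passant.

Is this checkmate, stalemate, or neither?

Black to move; black king on f8.
In check: no.
Legal moves for Black include: Kg8, Kg7, Kf7, Nd6, Nb6, Ne5, Ne3, Na3, Nd2, Nb2, Rf7, Rf6, Rf5, Rf4, Rh3, Rg3, Re3, Rd3, ... (list truncated; more exist).
Black has legal moves and is not in check → neither.

neither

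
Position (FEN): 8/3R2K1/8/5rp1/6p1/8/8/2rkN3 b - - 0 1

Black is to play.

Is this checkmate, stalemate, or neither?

Black to move; black king on d1.
In check: yes, from the white rook on d7.
King squares — c1: own rook; e1: available; c2: attacked by Ne1; d2: attacked by Rd7; e2: available.
Legal moves for Black: Ke2, Kxe1, Rd5.
Black is in check but has 3 legal moves → neither.

neither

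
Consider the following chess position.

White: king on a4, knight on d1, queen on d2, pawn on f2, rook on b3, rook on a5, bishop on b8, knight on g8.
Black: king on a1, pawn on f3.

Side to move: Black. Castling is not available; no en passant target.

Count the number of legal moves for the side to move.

0

Black to move; king on a1.
In check: no.
Legal moves: none.
Count: 0.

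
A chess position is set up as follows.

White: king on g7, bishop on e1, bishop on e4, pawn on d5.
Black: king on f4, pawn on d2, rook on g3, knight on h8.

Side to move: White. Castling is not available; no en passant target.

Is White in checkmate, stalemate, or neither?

neither

White to move; white king on g7.
In check: yes, from the black rook on g3.
King squares — f6: available; g6: attacked by Rg3; h6: available; f7: attacked by Nh8; h7: available; f8: available; g8: attacked by Rg3; h8: available.
Legal moves for White: Kxh8, Kf8, Kh7, Kh6, Kf6, Bg6, Bxg3+.
White is in check but has 7 legal moves → neither.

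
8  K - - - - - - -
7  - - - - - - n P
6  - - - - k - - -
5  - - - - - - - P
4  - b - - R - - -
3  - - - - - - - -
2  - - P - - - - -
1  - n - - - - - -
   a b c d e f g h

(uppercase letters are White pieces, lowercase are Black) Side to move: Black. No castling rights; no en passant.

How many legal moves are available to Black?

Black to move; king on e6.
In check: yes, from the white rook on e4.
Legal moves: Kf7, Kd7, Kf6, Kd6, Kf5, Kd5.
Count: 6.

6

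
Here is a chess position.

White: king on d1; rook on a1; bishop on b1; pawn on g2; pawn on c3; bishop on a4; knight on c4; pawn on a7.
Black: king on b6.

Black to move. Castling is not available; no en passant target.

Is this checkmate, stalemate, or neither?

Black to move; black king on b6.
In check: yes, from the white knight on c4.
Legal moves for Black: Kc7, Kb7, Kxa7, Ka6, Kc5.
Black is in check but has 5 legal moves → neither.

neither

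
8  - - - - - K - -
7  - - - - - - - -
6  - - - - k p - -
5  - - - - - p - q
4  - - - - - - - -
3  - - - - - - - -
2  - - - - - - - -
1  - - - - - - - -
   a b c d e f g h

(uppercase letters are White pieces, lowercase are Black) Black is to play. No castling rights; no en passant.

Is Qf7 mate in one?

After Qf7: white king on f8; in check: yes, from the black queen on f7.
King squares — e7: attacked by Ke6; f7: attacked by Ke6; g7: attacked by Qf7; e8: attacked by Qf7; g8: attacked by Qf7.
White has no legal moves → checkmate.

yes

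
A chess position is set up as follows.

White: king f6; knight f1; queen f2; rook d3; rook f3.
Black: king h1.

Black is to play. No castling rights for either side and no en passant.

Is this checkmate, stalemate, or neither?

Black to move; black king on h1.
In check: no.
King squares — g1: attacked by Qf2; g2: attacked by Qf2; h2: attacked by Nf1.
Legal moves for Black: none.
Not in check and no legal moves → stalemate.

stalemate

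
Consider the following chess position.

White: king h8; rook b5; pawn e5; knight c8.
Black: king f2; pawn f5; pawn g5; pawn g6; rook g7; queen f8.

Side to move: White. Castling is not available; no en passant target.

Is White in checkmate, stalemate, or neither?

checkmate

White to move; white king on h8.
In check: yes, from the black queen on f8.
King squares — g7: attacked by Qf8; h7: attacked by Rg7; g8: attacked by Rg7.
Legal moves for White: none.
In check with no legal moves → checkmate.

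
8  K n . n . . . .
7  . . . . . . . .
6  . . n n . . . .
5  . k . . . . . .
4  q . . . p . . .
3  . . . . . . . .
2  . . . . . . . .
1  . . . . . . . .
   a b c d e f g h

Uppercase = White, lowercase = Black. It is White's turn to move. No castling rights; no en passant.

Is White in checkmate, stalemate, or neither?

checkmate

White to move; white king on a8.
In check: yes, from the black queen on a4.
King squares — a7: attacked by Qa4; b7: attacked by Nd6; b8: attacked by Nc6.
Legal moves for White: none.
In check with no legal moves → checkmate.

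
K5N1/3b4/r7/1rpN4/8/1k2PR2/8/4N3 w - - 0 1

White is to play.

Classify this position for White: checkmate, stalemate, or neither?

checkmate

White to move; white king on a8.
In check: yes, from the black rook on a6.
King squares — a7: attacked by Ra6; b7: attacked by Rb5; b8: attacked by Rb5.
Legal moves for White: none.
In check with no legal moves → checkmate.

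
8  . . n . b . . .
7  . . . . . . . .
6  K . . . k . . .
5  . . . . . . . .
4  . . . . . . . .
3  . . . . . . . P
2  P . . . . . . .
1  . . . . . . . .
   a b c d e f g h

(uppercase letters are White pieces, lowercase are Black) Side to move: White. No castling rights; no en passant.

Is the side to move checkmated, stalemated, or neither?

neither

White to move; white king on a6.
In check: no.
Legal moves for White: Kb7, Ka5, h4, a3, a4.
White has 5 legal moves and is not in check → neither.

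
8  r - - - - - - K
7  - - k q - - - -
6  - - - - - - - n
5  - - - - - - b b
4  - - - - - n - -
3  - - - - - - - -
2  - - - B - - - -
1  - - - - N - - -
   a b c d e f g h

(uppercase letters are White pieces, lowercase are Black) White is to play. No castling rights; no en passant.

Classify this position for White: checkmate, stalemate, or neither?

checkmate

White to move; white king on h8.
In check: yes, from the black rook on a8.
King squares — g7: attacked by Qd7; h7: attacked by Qd7; g8: attacked by Nh6.
Legal moves for White: none.
In check with no legal moves → checkmate.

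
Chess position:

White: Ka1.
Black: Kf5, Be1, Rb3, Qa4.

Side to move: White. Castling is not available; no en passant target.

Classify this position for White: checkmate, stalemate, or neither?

checkmate

White to move; white king on a1.
In check: yes, from the black queen on a4.
King squares — b1: attacked by Rb3; a2: attacked by Qa4; b2: attacked by Rb3.
Legal moves for White: none.
In check with no legal moves → checkmate.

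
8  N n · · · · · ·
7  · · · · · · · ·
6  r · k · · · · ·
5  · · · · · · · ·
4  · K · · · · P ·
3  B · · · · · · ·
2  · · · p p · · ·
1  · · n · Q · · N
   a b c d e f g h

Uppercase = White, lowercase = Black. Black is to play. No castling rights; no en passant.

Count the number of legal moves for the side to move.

Black to move; king on c6.
In check: no.
Legal moves: Nd7, Kd7, Kb7, Kd6, Kd5, Rxa8, Ra7, Rb6+, Ra5, Ra4+, Rxa3, Nd3+, Nb3, Na2+, dxe1=Q+, dxe1=R, dxe1=B+, dxe1=N, d1=Q, d1=R, d1=B, d1=N.
Count: 22.

22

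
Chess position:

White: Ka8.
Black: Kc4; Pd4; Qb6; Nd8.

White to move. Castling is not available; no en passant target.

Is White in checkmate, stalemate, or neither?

White to move; white king on a8.
In check: no.
King squares — a7: attacked by Qb6; b7: attacked by Qb6; b8: attacked by Qb6.
Legal moves for White: none.
Not in check and no legal moves → stalemate.

stalemate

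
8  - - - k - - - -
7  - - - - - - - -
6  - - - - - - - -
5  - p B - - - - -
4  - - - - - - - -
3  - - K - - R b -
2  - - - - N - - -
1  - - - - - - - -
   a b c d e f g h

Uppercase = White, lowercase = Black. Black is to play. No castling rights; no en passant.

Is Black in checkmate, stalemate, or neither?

neither

Black to move; black king on d8.
In check: no.
Legal moves for Black: Ke8, Kc8, Kd7, Kc7, Bb8, Bc7, Bd6, Be5+, Bh4, Bf4, Bh2, Bf2, Be1+, b4+.
Black has 14 legal moves and is not in check → neither.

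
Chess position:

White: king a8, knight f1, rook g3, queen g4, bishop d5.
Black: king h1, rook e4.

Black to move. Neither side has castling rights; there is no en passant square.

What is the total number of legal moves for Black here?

Black to move; king on h1.
In check: no.
Legal moves: none.
Count: 0.

0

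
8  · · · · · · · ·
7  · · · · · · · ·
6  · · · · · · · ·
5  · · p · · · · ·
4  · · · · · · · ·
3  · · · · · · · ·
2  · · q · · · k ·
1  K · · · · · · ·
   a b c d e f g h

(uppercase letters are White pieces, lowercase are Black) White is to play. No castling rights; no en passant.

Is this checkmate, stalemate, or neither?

White to move; white king on a1.
In check: no.
King squares — b1: attacked by Qc2; a2: attacked by Qc2; b2: attacked by Qc2.
Legal moves for White: none.
Not in check and no legal moves → stalemate.

stalemate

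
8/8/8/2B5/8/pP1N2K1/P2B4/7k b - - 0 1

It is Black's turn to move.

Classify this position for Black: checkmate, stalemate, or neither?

stalemate

Black to move; black king on h1.
In check: no.
King squares — g1: attacked by Bc5; g2: attacked by Kg3; h2: attacked by Kg3.
Legal moves for Black: none.
Not in check and no legal moves → stalemate.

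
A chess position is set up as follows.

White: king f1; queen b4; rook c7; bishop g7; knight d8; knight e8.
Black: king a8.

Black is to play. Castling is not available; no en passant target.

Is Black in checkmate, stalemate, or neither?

Black to move; black king on a8.
In check: no.
King squares — a7: attacked by Rc7; b7: attacked by Qb4; b8: attacked by Qb4.
Legal moves for Black: none.
Not in check and no legal moves → stalemate.

stalemate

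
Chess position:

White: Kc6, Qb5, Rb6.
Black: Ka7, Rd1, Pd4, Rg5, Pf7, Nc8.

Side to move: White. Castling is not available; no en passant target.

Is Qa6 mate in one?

yes

After Qa6: black king on a7; in check: yes, from the white queen on a6.
King squares — a6: attacked by Rb6; b6: attacked by Qa6; b7: attacked by Qa6; a8: attacked by Qa6; b8: attacked by Rb6.
Black has no legal moves → checkmate.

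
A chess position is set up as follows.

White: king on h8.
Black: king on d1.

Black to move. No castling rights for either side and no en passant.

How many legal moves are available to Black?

5

Black to move; king on d1.
In check: no.
Legal moves: Ke2, Kd2, Kc2, Ke1, Kc1.
Count: 5.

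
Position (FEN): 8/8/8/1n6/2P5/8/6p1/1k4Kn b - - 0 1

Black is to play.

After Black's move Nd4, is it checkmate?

After Nd4: white king on g1; in check: no.
White is not in check, so this cannot be checkmate.

no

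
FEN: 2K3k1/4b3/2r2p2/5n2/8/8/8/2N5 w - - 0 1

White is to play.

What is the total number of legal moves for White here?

White to move; king on c8.
In check: yes, from the black rook on c6.
Legal moves: Kb8, Kd7, Kb7.
Count: 3.

3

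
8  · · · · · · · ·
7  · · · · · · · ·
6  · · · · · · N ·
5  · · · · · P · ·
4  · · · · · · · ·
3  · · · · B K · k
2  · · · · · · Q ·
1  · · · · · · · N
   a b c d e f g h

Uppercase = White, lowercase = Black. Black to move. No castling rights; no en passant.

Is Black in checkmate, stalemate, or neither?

checkmate

Black to move; black king on h3.
In check: yes, from the white queen on g2.
King squares — g2: attacked by Kf3; h2: attacked by Qg2; g3: attacked by Nh1; g4: attacked by Qg2; h4: attacked by Ng6.
Legal moves for Black: none.
In check with no legal moves → checkmate.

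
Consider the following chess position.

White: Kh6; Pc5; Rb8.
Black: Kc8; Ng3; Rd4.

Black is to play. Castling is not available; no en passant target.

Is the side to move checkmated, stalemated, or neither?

neither

Black to move; black king on c8.
In check: yes, from the white rook on b8.
Legal moves for Black: Kxb8, Kd7, Kc7.
Black is in check but has 3 legal moves → neither.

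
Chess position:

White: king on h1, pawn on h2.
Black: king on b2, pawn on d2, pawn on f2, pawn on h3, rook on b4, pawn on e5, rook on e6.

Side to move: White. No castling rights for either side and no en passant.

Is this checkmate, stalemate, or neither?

White to move; white king on h1.
In check: no.
King squares — g1: attacked by Pf2; g2: attacked by Ph3; h2: own pawn.
Legal moves for White: none.
Not in check and no legal moves → stalemate.

stalemate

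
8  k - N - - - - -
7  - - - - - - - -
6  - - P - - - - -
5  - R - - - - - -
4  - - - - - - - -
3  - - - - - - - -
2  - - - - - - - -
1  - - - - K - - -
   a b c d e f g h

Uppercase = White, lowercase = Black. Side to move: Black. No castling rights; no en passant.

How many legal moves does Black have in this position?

0

Black to move; king on a8.
In check: no.
Legal moves: none.
Count: 0.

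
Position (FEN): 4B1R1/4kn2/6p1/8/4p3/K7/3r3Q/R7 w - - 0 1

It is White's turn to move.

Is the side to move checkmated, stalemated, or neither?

neither

White to move; white king on a3.
In check: no.
Legal moves for White include: Rh8, Rf8, Rg7, Rxg6, Bxf7, Bd7, Bc6, Bb5, Ba4, Kb4, Ka4, Kb3, Qh8, Qb8, Qh7, Qc7+, Qh6, Qd6+, ... (list truncated; more exist).
White has legal moves and is not in check → neither.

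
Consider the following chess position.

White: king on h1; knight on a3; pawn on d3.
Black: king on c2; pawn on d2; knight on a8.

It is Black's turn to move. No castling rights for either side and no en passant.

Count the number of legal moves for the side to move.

Black to move; king on c2.
In check: yes, from the white knight on a3.
Legal moves: Kxd3, Kc3, Kb3, Kb2, Kd1, Kc1.
Count: 6.

6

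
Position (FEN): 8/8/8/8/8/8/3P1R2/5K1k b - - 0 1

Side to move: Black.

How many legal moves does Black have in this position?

Black to move; king on h1.
In check: no.
Legal moves: none.
Count: 0.

0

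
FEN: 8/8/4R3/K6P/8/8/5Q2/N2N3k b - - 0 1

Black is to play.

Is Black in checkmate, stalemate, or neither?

Black to move; black king on h1.
In check: no.
King squares — g1: attacked by Qf2; g2: attacked by Qf2; h2: attacked by Qf2.
Legal moves for Black: none.
Not in check and no legal moves → stalemate.

stalemate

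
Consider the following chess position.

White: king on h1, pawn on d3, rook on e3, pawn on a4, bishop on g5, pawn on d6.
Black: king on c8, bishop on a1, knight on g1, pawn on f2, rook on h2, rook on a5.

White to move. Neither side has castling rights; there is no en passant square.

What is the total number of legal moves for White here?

1

White to move; king on h1.
In check: yes, from the black rook on h2.
Legal moves: Kxh2.
Count: 1.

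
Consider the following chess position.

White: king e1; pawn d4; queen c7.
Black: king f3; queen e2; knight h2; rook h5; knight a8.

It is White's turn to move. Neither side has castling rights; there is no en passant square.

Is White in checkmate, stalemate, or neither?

White to move; white king on e1.
In check: yes, from the black queen on e2.
King squares — d1: attacked by Qe2; f1: attacked by Qe2; d2: attacked by Qe2; e2: attacked by Kf3; f2: attacked by Qe2.
Legal moves for White: none.
In check with no legal moves → checkmate.

checkmate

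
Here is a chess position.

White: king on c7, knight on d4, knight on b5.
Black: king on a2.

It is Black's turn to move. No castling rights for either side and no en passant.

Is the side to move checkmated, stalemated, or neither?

Black to move; black king on a2.
In check: no.
Legal moves for Black: Kb2, Kb1, Ka1.
Black has 3 legal moves and is not in check → neither.

neither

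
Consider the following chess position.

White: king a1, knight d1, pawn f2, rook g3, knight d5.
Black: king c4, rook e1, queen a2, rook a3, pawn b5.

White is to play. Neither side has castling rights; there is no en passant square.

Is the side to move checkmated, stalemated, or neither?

White to move; white king on a1.
In check: yes, from the black queen on a2.
King squares — b1: attacked by Qa2; a2: attacked by Ra3; b2: attacked by Qa2.
Legal moves for White: none.
In check with no legal moves → checkmate.

checkmate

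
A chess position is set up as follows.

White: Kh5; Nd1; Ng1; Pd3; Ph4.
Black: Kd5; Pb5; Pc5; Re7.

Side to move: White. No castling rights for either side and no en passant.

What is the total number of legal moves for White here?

12

White to move; king on h5.
In check: no.
Legal moves: Kh6, Kg6, Kg5, Kg4, Nh3, Nf3, Ne2, Ne3+, Nc3+, Nf2, Nb2, d4.
Count: 12.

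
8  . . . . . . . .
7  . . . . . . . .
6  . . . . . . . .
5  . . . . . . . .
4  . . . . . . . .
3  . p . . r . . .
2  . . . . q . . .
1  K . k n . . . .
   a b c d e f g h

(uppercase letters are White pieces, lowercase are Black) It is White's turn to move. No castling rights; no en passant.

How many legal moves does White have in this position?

White to move; king on a1.
In check: no.
Legal moves: none.
Count: 0.

0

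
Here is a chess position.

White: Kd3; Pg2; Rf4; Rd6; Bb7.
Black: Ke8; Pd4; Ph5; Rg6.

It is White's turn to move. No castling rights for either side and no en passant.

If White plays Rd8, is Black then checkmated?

no

After Rd8: black king on e8; in check: yes, from the white rook on d8.
Black has 2 legal replies: Kxd8, Ke7.
In check but a legal move exists → not checkmate.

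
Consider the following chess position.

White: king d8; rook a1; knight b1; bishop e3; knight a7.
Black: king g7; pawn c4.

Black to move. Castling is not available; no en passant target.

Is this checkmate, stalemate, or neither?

neither

Black to move; black king on g7.
In check: no.
Legal moves for Black: Kh8, Kg8, Kf8, Kh7, Kf7, Kg6, Kf6, c3.
Black has 8 legal moves and is not in check → neither.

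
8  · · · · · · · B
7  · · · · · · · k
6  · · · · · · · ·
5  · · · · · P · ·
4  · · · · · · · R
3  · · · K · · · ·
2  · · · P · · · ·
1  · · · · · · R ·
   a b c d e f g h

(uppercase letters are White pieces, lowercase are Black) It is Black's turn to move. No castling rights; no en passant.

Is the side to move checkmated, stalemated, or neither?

Black to move; black king on h7.
In check: yes, from the white rook on h4.
King squares — g6: attacked by Rg1; h6: attacked by Rh4; g7: attacked by Rg1; g8: attacked by Rg1; h8: attacked by Rh4.
Legal moves for Black: none.
In check with no legal moves → checkmate.

checkmate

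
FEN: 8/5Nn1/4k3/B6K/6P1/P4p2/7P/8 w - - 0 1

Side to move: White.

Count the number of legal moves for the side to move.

4

White to move; king on h5.
In check: yes, from the black knight on g7.
Legal moves: Kh6, Kg6, Kg5, Kh4.
Count: 4.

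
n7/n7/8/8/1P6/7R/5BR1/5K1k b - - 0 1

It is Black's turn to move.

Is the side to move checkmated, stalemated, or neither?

Black to move; black king on h1.
In check: yes, from the white rook on h3.
King squares — g1: attacked by Kf1; g2: attacked by Kf1; h2: attacked by Rg2.
Legal moves for Black: none.
In check with no legal moves → checkmate.

checkmate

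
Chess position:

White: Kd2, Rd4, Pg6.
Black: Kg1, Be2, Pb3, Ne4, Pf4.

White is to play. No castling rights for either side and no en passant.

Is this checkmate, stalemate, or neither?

White to move; white king on d2.
In check: yes, from the black knight on e4.
Legal moves for White: Kxe2, Ke1, Kc1, Rxe4.
White is in check but has 4 legal moves → neither.

neither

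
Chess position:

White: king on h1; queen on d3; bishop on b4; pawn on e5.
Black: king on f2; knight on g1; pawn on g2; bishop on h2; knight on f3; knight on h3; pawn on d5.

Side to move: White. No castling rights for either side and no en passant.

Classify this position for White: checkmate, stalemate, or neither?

checkmate

White to move; white king on h1.
In check: yes, from the black pawn on g2.
King squares — g1: attacked by Kf2; g2: attacked by Kf2; h2: attacked by Nf3.
Legal moves for White: none.
In check with no legal moves → checkmate.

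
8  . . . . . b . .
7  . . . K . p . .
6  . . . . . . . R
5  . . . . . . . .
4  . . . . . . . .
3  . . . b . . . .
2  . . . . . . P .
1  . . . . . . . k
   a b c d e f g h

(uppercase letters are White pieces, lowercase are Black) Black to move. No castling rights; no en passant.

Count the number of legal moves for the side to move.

3

Black to move; king on h1.
In check: yes, from the white rook on h6.
Legal moves: Kxg2, Kg1, Bxh6.
Count: 3.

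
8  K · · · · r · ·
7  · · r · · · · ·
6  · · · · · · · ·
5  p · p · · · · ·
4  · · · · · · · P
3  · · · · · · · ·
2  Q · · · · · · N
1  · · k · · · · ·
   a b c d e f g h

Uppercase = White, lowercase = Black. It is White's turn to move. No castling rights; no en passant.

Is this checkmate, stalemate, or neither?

checkmate

White to move; white king on a8.
In check: yes, from the black rook on f8.
King squares — a7: attacked by Rc7; b7: attacked by Rc7; b8: attacked by Rf8.
Legal moves for White: none.
In check with no legal moves → checkmate.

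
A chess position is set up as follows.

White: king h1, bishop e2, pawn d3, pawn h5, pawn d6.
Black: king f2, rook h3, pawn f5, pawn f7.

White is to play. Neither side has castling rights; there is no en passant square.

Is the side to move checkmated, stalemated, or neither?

checkmate

White to move; white king on h1.
In check: yes, from the black rook on h3.
King squares — g1: attacked by Kf2; g2: attacked by Kf2; h2: attacked by Rh3.
Legal moves for White: none.
In check with no legal moves → checkmate.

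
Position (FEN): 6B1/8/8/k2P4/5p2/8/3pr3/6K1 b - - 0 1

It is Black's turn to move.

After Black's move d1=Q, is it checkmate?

yes

After d1=Q: white king on g1; in check: yes, from the black queen on d1.
King squares — f1: attacked by Qd1; h1: attacked by Qd1; f2: attacked by Re2; g2: attacked by Re2; h2: attacked by Re2.
White has no legal moves → checkmate.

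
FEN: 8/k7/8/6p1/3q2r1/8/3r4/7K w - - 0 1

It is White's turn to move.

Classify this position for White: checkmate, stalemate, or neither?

White to move; white king on h1.
In check: no.
King squares — g1: attacked by Qd4; g2: attacked by Rd2; h2: attacked by Rd2.
Legal moves for White: none.
Not in check and no legal moves → stalemate.

stalemate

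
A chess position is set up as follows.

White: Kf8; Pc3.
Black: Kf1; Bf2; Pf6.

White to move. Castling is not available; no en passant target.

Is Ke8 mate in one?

After Ke8: black king on f1; in check: no.
Black is not in check, so this cannot be checkmate.

no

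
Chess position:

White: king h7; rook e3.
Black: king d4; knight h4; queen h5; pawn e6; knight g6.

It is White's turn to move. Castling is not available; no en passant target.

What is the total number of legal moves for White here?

2

White to move; king on h7.
In check: yes, from the black queen on h5.
Legal moves: Kg8, Kg7.
Count: 2.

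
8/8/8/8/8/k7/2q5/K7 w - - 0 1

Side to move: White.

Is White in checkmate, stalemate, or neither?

stalemate

White to move; white king on a1.
In check: no.
King squares — b1: attacked by Qc2; a2: attacked by Qc2; b2: attacked by Qc2.
Legal moves for White: none.
Not in check and no legal moves → stalemate.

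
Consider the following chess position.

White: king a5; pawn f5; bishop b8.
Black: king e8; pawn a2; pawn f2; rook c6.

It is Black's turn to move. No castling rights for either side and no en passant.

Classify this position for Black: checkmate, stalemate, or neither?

neither

Black to move; black king on e8.
In check: no.
Legal moves for Black include: Kf8, Kd8, Kf7, Ke7, Kd7, Rc8, Rc7, Rh6, Rg6, Rf6, Re6, Rd6, Rb6, Ra6+, Rc5+, Rc4, Rc3, Rc2, ... (list truncated; more exist).
Black has legal moves and is not in check → neither.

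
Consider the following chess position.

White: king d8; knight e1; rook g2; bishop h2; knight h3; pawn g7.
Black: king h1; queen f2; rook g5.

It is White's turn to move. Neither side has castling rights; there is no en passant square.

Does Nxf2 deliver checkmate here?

yes

After Nxf2: black king on h1; in check: yes, from the white knight on f2.
King squares — g1: attacked by Rg2; g2: attacked by Ne1; h2: attacked by Rg2.
Black has no legal moves → checkmate.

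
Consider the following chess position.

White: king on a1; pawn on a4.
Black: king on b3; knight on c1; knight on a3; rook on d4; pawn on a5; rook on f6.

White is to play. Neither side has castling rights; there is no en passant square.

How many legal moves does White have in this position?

0

White to move; king on a1.
In check: no.
Legal moves: none.
Count: 0.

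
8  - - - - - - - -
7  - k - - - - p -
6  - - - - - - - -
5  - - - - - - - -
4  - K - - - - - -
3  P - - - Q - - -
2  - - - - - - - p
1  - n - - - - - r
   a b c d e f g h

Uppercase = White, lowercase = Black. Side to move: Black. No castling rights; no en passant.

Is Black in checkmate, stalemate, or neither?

Black to move; black king on b7.
In check: no.
Legal moves for Black: Kc8, Kb8, Ka8, Kc7, Kc6, Ka6, Rg1, Rf1, Re1, Rd1, Rc1, Nc3, Nxa3, Nd2, g6, g5.
Black has 16 legal moves and is not in check → neither.

neither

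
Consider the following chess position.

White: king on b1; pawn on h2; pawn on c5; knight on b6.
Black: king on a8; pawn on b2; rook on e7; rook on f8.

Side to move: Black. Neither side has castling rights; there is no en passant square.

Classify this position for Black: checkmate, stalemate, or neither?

Black to move; black king on a8.
In check: yes, from the white knight on b6.
King squares — a7: available; b7: available; b8: available.
Legal moves for Black: Kb8, Kb7, Ka7.
Black is in check but has 3 legal moves → neither.

neither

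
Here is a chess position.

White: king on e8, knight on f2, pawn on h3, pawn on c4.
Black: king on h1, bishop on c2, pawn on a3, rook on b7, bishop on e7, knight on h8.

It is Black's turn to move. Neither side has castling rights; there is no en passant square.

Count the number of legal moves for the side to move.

Black to move; king on h1.
In check: yes, from the white knight on f2.
Legal moves: Kh2, Kg2, Kg1.
Count: 3.

3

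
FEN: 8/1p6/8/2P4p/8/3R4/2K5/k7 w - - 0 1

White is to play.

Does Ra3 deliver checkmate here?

After Ra3: black king on a1; in check: yes, from the white rook on a3.
King squares — b1: attacked by Kc2; a2: attacked by Ra3; b2: attacked by Kc2.
Black has no legal moves → checkmate.

yes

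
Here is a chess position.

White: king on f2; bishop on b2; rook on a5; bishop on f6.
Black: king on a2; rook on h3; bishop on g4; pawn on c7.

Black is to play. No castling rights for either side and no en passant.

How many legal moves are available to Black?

3

Black to move; king on a2.
In check: yes, from the white rook on a5.
Legal moves: Kb3, Kb1, Ra3.
Count: 3.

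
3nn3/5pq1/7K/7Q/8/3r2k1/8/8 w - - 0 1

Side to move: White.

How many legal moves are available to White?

0

White to move; king on h6.
In check: yes, from the black queen on g7.
Legal moves: none.
Count: 0.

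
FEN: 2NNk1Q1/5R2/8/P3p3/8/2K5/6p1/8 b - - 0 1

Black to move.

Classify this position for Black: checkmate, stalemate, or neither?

Black to move; black king on e8.
In check: yes, from the white queen on g8.
King squares — d7: attacked by Rf7; e7: attacked by Rf7; f7: attacked by Nd8; d8: attacked by Qg8; f8: attacked by Rf7.
Legal moves for Black: none.
In check with no legal moves → checkmate.

checkmate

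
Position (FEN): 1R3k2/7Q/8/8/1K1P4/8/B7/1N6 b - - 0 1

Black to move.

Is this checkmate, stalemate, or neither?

checkmate

Black to move; black king on f8.
In check: yes, from the white rook on b8.
King squares — e7: attacked by Qh7; f7: attacked by Ba2; g7: attacked by Qh7; e8: attacked by Rb8; g8: attacked by Ba2.
Legal moves for Black: none.
In check with no legal moves → checkmate.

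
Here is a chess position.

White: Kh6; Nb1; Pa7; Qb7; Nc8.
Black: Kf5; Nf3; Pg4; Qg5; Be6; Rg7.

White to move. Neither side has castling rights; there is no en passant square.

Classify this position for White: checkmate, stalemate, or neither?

White to move; white king on h6.
In check: yes, from the black queen on g5.
King squares — g5: attacked by Nf3; h5: attacked by Qg5; g6: attacked by Kf5; g7: attacked by Qg5; h7: attacked by Rg7.
Legal moves for White: none.
In check with no legal moves → checkmate.

checkmate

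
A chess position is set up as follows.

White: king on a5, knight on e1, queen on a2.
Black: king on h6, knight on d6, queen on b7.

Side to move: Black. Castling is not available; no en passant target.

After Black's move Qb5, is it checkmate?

yes

After Qb5: white king on a5; in check: yes, from the black queen on b5.
King squares — a4: attacked by Qb5; b4: attacked by Qb5; b5: attacked by Nd6; a6: attacked by Qb5; b6: attacked by Qb5.
White has no legal moves → checkmate.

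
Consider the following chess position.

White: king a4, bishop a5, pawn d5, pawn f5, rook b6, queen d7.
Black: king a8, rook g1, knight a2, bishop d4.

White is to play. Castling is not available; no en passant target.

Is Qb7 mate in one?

After Qb7: black king on a8; in check: yes, from the white queen on b7.
King squares — a7: attacked by Qb7; b7: attacked by Rb6; b8: attacked by Qb7.
Black has no legal moves → checkmate.

yes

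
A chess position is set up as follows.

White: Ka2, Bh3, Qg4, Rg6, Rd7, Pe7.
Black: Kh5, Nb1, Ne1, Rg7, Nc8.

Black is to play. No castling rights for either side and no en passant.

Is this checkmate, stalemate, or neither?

checkmate

Black to move; black king on h5.
In check: yes, from the white queen on g4.
King squares — g4: attacked by Bh3; h4: attacked by Qg4; g5: attacked by Qg4; g6: attacked by Qg4; h6: attacked by Rg6.
Legal moves for Black: none.
In check with no legal moves → checkmate.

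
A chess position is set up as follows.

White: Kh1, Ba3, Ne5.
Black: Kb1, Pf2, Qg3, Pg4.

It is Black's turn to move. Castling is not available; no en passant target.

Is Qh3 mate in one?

After Qh3: white king on h1; in check: yes, from the black queen on h3.
King squares — g1: attacked by Pf2; g2: attacked by Qh3; h2: attacked by Qh3.
White has no legal moves → checkmate.

yes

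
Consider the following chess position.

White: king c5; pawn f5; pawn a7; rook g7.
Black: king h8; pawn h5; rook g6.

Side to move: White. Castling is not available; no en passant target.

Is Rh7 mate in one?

After Rh7: black king on h8; in check: yes, from the white rook on h7.
Black has 2 legal replies: Kg8, Kxh7.
In check but a legal move exists → not checkmate.

no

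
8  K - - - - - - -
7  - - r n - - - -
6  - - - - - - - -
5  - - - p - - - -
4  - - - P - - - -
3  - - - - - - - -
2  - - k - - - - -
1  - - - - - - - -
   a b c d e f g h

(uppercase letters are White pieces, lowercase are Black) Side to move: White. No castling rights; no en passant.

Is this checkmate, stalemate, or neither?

stalemate

White to move; white king on a8.
In check: no.
King squares — a7: attacked by Rc7; b7: attacked by Rc7; b8: attacked by Nd7.
Legal moves for White: none.
Not in check and no legal moves → stalemate.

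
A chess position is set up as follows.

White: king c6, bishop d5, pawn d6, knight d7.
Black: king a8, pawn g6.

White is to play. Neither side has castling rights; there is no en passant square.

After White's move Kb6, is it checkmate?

yes

After Kb6: black king on a8; in check: yes, from the white bishop on d5.
King squares — a7: attacked by Kb6; b7: attacked by Bd5; b8: attacked by Nd7.
Black has no legal moves → checkmate.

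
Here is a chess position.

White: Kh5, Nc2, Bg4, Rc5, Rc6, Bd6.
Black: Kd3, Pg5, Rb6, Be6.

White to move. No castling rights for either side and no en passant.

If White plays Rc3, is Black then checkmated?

After Rc3: black king on d3; in check: yes, from the white rook on c3.
Black has 2 legal replies: Ke4, Kd2.
In check but a legal move exists → not checkmate.

no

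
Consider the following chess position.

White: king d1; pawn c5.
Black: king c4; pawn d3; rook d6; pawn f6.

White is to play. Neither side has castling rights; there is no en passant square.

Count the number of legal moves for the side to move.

5

White to move; king on d1.
In check: no.
Legal moves: Kd2, Ke1, Kc1, cxd6, c6.
Count: 5.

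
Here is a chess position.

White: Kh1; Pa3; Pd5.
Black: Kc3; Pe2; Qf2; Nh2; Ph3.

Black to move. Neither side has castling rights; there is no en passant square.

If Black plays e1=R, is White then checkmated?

After e1=R: white king on h1; in check: yes, from the black rook on e1.
King squares — g1: attacked by Re1; g2: attacked by Qf2; h2: attacked by Qf2.
White has no legal moves → checkmate.

yes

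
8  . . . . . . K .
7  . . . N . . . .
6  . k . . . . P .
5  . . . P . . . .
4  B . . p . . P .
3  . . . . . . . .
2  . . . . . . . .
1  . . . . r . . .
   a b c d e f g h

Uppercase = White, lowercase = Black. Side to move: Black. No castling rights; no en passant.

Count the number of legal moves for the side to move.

5

Black to move; king on b6.
In check: yes, from the white knight on d7.
Legal moves: Kc7, Kb7, Ka7, Ka6, Ka5.
Count: 5.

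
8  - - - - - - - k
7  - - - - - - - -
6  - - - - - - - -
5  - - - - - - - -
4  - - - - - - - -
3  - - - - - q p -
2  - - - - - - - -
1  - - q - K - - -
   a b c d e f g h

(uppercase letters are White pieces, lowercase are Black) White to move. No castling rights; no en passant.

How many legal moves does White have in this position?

White to move; king on e1.
In check: yes, from the black queen on c1.
Legal moves: none.
Count: 0.

0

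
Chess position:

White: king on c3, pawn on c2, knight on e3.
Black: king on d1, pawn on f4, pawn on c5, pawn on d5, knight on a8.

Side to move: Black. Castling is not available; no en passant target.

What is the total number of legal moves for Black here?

Black to move; king on d1.
In check: yes, from the white knight on e3.
Legal moves: Ke2, Ke1, Kc1, fxe3.
Count: 4.

4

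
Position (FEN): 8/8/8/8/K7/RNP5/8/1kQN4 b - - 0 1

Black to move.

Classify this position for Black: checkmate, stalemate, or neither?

Black to move; black king on b1.
In check: yes, from the white queen on c1.
King squares — a1: attacked by Qc1; c1: attacked by Nb3; a2: attacked by Ra3; b2: attacked by Qc1; c2: attacked by Qc1.
Legal moves for Black: none.
In check with no legal moves → checkmate.

checkmate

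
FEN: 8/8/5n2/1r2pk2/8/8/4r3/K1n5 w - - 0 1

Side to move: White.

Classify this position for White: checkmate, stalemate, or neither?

stalemate

White to move; white king on a1.
In check: no.
King squares — b1: attacked by Rb5; a2: attacked by Nc1; b2: attacked by Re2.
Legal moves for White: none.
Not in check and no legal moves → stalemate.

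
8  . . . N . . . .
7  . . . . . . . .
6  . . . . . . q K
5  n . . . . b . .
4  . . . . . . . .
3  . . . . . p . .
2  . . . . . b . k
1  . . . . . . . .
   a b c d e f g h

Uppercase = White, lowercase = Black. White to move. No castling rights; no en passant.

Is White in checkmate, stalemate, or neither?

White to move; white king on h6.
In check: yes, from the black queen on g6.
King squares — g5: attacked by Qg6; h5: attacked by Qg6; g6: attacked by Bf5; g7: attacked by Qg6; h7: attacked by Qg6.
Legal moves for White: none.
In check with no legal moves → checkmate.

checkmate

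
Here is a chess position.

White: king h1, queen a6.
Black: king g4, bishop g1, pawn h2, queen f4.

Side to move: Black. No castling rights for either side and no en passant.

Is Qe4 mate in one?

yes

After Qe4: white king on h1; in check: yes, from the black queen on e4.
King squares — g1: attacked by Ph2; g2: attacked by Qe4; h2: attacked by Bg1.
White has no legal moves → checkmate.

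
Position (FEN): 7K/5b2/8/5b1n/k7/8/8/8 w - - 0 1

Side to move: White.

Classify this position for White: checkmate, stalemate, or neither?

White to move; white king on h8.
In check: no.
King squares — g7: attacked by Nh5; h7: attacked by Bf5; g8: attacked by Bf7.
Legal moves for White: none.
Not in check and no legal moves → stalemate.

stalemate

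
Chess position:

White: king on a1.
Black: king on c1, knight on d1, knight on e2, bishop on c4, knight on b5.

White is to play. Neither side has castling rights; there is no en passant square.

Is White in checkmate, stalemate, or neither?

White to move; white king on a1.
In check: no.
King squares — b1: attacked by Kc1; a2: attacked by Bc4; b2: attacked by Kc1.
Legal moves for White: none.
Not in check and no legal moves → stalemate.

stalemate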